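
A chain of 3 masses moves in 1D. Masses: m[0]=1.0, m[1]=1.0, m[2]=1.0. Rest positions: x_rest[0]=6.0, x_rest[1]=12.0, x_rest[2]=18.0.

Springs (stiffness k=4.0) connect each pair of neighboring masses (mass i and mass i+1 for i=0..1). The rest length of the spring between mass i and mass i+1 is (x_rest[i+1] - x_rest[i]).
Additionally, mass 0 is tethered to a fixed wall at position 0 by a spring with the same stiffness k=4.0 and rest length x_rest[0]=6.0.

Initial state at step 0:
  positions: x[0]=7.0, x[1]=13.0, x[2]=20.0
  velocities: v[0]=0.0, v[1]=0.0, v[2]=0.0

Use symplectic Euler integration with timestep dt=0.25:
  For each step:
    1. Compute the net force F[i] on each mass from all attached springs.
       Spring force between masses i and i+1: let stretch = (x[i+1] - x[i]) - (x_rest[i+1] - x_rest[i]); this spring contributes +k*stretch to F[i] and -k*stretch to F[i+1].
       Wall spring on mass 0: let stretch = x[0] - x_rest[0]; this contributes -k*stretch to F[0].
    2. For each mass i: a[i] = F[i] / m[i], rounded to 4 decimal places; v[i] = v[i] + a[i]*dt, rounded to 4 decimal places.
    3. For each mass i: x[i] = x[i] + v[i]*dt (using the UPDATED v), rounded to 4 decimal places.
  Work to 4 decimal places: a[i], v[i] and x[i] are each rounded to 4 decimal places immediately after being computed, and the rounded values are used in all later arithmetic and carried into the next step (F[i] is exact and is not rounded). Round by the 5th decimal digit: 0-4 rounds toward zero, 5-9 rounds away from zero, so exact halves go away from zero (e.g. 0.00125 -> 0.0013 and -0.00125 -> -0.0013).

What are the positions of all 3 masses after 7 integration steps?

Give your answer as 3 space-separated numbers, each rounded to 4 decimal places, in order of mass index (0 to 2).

Answer: 6.1684 11.5394 17.9633

Derivation:
Step 0: x=[7.0000 13.0000 20.0000] v=[0.0000 0.0000 0.0000]
Step 1: x=[6.7500 13.2500 19.7500] v=[-1.0000 1.0000 -1.0000]
Step 2: x=[6.4375 13.5000 19.3750] v=[-1.2500 1.0000 -1.5000]
Step 3: x=[6.2813 13.4531 19.0313] v=[-0.6250 -0.1875 -1.3750]
Step 4: x=[6.3477 13.0078 18.7930] v=[0.2655 -1.7811 -0.9532]
Step 5: x=[6.4922 12.3438 18.6084] v=[0.5779 -2.6560 -0.7384]
Step 6: x=[6.4765 11.7831 18.3577] v=[-0.0627 -2.2430 -1.0030]
Step 7: x=[6.1684 11.5394 17.9633] v=[-1.2326 -0.9750 -1.5776]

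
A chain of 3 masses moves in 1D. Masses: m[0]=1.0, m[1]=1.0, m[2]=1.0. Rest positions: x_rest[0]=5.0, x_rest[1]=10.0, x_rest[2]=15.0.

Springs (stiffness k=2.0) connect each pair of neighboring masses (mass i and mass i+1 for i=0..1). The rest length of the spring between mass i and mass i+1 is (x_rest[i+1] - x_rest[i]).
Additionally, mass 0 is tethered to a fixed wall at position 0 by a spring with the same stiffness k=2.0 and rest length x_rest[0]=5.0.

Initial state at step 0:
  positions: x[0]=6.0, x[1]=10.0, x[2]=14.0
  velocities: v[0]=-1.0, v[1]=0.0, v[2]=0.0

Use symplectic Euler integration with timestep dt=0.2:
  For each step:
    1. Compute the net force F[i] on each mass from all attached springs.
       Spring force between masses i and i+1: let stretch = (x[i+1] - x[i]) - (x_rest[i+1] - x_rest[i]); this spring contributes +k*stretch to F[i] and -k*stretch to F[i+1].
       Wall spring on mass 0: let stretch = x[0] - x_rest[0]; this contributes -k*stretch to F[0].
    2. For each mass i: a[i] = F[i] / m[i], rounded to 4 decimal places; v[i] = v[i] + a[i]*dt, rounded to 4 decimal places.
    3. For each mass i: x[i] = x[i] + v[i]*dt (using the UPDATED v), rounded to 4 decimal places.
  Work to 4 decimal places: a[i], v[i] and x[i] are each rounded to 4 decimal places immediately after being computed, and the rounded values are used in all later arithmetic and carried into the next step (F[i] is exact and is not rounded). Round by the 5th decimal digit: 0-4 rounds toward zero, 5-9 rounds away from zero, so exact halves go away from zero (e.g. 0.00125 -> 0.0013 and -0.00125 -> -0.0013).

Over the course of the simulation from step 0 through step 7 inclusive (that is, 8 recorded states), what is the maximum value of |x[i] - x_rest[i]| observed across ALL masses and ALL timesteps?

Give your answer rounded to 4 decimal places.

Step 0: x=[6.0000 10.0000 14.0000] v=[-1.0000 0.0000 0.0000]
Step 1: x=[5.6400 10.0000 14.0800] v=[-1.8000 0.0000 0.4000]
Step 2: x=[5.1776 9.9776 14.2336] v=[-2.3120 -0.1120 0.7680]
Step 3: x=[4.6850 9.9117 14.4467] v=[-2.4630 -0.3296 1.0656]
Step 4: x=[4.2357 9.7904 14.6970] v=[-2.2463 -0.6063 1.2516]
Step 5: x=[3.8920 9.6173 14.9548] v=[-1.7187 -0.8655 1.2890]
Step 6: x=[3.6949 9.4132 15.1856] v=[-0.9854 -1.0206 1.1540]
Step 7: x=[3.6597 9.2134 15.3546] v=[-0.1760 -0.9990 0.8450]
Max displacement = 1.3403

Answer: 1.3403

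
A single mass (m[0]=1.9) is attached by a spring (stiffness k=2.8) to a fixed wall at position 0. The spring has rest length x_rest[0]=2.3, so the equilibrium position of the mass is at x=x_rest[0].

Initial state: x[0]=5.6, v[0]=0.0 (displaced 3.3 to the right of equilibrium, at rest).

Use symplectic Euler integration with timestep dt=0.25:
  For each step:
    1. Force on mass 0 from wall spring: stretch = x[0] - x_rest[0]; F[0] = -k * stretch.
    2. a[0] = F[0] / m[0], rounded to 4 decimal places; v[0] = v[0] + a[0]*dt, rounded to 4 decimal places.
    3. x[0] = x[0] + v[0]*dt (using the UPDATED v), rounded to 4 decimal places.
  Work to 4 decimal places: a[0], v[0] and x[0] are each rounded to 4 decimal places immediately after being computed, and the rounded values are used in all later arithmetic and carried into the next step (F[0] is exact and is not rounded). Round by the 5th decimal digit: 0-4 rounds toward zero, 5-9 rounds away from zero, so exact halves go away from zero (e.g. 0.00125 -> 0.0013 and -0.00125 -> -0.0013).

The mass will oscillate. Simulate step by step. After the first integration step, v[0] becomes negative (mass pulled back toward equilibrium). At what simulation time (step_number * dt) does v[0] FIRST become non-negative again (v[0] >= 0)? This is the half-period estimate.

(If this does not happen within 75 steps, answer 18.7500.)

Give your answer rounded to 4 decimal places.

Answer: 2.7500

Derivation:
Step 0: x=[5.6000] v=[0.0000]
Step 1: x=[5.2961] v=[-1.2158]
Step 2: x=[4.7162] v=[-2.3196]
Step 3: x=[3.9138] v=[-3.2098]
Step 4: x=[2.9627] v=[-3.8044]
Step 5: x=[1.9506] v=[-4.0486]
Step 6: x=[0.9706] v=[-3.9199]
Step 7: x=[0.1131] v=[-3.4301]
Step 8: x=[-0.5430] v=[-2.6244]
Step 9: x=[-0.9373] v=[-1.5770]
Step 10: x=[-1.0334] v=[-0.3843]
Step 11: x=[-0.8225] v=[0.8438]
First v>=0 after going negative at step 11, time=2.7500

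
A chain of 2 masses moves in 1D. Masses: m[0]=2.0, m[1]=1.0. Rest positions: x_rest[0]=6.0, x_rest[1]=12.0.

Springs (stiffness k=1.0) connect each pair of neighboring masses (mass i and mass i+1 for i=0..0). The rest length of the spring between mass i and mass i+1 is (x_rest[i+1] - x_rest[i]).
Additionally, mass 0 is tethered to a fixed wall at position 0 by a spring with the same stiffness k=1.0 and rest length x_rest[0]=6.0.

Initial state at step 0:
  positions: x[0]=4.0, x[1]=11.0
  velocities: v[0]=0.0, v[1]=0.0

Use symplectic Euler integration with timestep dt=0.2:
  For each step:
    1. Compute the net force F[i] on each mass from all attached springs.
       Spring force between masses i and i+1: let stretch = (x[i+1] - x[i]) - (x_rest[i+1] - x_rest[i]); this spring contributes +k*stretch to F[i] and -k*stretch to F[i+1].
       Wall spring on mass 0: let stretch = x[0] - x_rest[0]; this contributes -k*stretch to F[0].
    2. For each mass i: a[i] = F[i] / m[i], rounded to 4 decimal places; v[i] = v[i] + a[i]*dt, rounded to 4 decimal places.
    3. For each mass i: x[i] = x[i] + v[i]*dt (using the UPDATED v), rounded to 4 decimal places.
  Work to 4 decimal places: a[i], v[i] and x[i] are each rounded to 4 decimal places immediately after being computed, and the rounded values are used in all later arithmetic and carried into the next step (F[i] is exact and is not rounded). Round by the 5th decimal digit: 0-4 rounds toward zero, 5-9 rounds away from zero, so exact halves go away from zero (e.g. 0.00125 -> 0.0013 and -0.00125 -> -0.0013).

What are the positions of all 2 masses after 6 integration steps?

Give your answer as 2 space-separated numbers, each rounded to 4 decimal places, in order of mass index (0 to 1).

Step 0: x=[4.0000 11.0000] v=[0.0000 0.0000]
Step 1: x=[4.0600 10.9600] v=[0.3000 -0.2000]
Step 2: x=[4.1768 10.8840] v=[0.5840 -0.3800]
Step 3: x=[4.3442 10.7797] v=[0.8370 -0.5214]
Step 4: x=[4.5534 10.6580] v=[1.0461 -0.6085]
Step 5: x=[4.7936 10.5321] v=[1.2012 -0.6294]
Step 6: x=[5.0527 10.4167] v=[1.2957 -0.5771]

Answer: 5.0527 10.4167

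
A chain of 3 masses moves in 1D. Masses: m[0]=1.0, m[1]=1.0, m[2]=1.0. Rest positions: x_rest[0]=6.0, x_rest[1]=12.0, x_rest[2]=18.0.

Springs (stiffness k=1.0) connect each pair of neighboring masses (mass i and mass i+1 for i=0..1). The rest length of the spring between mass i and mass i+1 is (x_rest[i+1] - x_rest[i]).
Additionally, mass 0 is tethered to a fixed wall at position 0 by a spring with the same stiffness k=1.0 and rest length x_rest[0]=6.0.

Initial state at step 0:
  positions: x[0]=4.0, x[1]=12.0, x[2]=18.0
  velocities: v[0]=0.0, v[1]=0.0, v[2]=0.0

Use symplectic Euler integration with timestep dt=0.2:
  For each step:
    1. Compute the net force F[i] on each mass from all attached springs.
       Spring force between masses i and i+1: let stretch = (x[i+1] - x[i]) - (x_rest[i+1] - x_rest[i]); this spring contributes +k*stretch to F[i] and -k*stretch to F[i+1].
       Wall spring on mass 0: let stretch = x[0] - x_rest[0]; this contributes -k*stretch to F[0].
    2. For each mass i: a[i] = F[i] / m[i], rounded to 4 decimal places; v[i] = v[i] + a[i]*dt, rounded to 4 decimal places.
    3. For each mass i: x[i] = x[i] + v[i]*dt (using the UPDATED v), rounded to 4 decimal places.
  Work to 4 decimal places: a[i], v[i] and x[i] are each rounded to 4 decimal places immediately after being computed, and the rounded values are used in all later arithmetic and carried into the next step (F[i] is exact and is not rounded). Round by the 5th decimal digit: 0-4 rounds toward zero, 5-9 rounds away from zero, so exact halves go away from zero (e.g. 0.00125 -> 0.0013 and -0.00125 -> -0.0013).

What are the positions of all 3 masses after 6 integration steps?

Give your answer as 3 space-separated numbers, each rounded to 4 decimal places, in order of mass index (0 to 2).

Step 0: x=[4.0000 12.0000 18.0000] v=[0.0000 0.0000 0.0000]
Step 1: x=[4.1600 11.9200 18.0000] v=[0.8000 -0.4000 0.0000]
Step 2: x=[4.4640 11.7728 17.9968] v=[1.5200 -0.7360 -0.0160]
Step 3: x=[4.8818 11.5822 17.9846] v=[2.0890 -0.9530 -0.0608]
Step 4: x=[5.3723 11.3797 17.9563] v=[2.4527 -1.0126 -0.1413]
Step 5: x=[5.8882 11.1999 17.9050] v=[2.5797 -0.8988 -0.2566]
Step 6: x=[6.3811 11.0759 17.8255] v=[2.4644 -0.6201 -0.3976]

Answer: 6.3811 11.0759 17.8255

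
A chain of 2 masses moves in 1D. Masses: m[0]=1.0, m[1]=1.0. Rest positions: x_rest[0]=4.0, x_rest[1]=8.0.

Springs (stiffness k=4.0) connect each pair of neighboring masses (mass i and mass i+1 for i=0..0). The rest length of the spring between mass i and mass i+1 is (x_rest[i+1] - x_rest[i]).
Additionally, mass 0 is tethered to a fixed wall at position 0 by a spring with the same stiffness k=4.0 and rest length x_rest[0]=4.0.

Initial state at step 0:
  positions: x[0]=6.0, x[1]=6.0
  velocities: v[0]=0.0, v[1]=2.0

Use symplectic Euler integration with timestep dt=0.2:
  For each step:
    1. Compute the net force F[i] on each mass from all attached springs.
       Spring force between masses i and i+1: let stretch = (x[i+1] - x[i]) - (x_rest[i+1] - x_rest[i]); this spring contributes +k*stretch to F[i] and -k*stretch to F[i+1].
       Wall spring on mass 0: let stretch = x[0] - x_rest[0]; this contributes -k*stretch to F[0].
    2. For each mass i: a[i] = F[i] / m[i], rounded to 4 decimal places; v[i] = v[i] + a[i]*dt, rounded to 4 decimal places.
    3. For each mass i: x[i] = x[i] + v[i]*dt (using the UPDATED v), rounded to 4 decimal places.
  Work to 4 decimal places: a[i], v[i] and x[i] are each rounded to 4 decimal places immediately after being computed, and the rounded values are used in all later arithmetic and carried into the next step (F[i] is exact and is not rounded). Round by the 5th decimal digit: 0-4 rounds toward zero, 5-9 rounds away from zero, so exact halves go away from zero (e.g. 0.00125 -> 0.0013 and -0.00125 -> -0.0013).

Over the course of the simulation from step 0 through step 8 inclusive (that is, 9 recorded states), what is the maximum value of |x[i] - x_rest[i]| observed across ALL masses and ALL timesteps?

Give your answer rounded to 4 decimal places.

Step 0: x=[6.0000 6.0000] v=[0.0000 2.0000]
Step 1: x=[5.0400 7.0400] v=[-4.8000 5.2000]
Step 2: x=[3.5936 8.4000] v=[-7.2320 6.8000]
Step 3: x=[2.3412 9.6310] v=[-6.2618 6.1549]
Step 4: x=[1.8806 10.3356] v=[-2.3029 3.5231]
Step 5: x=[2.4719 10.3274] v=[2.9566 -0.0409]
Step 6: x=[3.9246 9.7023] v=[7.2635 -3.1253]
Step 7: x=[5.6738 8.7928] v=[8.7460 -4.5475]
Step 8: x=[7.0142 8.0243] v=[6.7022 -3.8427]
Max displacement = 3.0142

Answer: 3.0142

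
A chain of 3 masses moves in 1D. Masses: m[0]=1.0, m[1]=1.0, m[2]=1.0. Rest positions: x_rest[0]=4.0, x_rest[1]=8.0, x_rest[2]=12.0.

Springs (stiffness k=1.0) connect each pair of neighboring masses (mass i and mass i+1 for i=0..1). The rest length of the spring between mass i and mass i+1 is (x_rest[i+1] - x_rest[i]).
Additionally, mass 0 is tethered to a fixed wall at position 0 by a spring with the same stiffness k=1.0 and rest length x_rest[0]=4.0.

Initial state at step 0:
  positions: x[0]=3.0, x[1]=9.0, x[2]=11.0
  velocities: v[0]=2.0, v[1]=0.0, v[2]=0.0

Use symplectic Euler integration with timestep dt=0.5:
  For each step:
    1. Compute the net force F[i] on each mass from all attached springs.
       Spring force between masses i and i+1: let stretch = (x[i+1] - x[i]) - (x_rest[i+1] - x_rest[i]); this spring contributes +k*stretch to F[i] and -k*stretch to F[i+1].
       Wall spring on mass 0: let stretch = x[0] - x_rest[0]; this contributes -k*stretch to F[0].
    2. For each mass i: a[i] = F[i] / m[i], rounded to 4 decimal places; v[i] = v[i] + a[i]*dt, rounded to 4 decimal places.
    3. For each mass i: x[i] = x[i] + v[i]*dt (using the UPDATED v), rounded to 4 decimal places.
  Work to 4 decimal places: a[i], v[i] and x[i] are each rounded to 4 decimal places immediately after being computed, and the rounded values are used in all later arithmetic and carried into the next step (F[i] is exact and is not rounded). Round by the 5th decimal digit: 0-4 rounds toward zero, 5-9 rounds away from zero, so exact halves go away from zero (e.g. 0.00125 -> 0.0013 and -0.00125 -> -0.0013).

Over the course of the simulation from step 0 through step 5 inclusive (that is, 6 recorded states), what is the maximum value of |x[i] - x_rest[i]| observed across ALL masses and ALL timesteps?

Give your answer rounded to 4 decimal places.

Step 0: x=[3.0000 9.0000 11.0000] v=[2.0000 0.0000 0.0000]
Step 1: x=[4.7500 8.0000 11.5000] v=[3.5000 -2.0000 1.0000]
Step 2: x=[6.1250 7.0625 12.1250] v=[2.7500 -1.8750 1.2500]
Step 3: x=[6.2032 7.1563 12.4844] v=[0.1563 0.1875 0.7188]
Step 4: x=[4.9688 8.3438 12.5118] v=[-2.4688 2.3750 0.0548]
Step 5: x=[3.3360 9.7296 12.4972] v=[-3.2657 2.7715 -0.0292]
Max displacement = 2.2032

Answer: 2.2032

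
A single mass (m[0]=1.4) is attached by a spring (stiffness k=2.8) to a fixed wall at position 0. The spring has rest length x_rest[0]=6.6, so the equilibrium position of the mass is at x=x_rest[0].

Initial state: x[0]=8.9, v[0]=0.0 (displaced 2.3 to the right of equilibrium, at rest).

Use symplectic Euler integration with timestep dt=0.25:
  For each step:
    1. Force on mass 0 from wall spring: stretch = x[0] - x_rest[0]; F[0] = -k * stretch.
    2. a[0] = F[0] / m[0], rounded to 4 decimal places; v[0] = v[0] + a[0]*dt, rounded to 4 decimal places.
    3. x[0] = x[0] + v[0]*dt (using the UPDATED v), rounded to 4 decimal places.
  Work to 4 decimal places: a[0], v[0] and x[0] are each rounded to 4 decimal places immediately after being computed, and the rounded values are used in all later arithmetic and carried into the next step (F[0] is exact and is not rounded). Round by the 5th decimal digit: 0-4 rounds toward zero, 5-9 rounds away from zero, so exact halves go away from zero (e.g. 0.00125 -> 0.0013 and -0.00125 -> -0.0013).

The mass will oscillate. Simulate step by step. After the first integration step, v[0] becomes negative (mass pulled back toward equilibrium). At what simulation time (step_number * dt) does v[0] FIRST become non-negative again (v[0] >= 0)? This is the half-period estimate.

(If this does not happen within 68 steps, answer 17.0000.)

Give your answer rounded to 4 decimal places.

Step 0: x=[8.9000] v=[0.0000]
Step 1: x=[8.6125] v=[-1.1500]
Step 2: x=[8.0734] v=[-2.1563]
Step 3: x=[7.3502] v=[-2.8930]
Step 4: x=[6.5332] v=[-3.2681]
Step 5: x=[5.7245] v=[-3.2347]
Step 6: x=[5.0253] v=[-2.7970]
Step 7: x=[4.5229] v=[-2.0097]
Step 8: x=[4.2801] v=[-0.9712]
Step 9: x=[4.3273] v=[0.1888]
First v>=0 after going negative at step 9, time=2.2500

Answer: 2.2500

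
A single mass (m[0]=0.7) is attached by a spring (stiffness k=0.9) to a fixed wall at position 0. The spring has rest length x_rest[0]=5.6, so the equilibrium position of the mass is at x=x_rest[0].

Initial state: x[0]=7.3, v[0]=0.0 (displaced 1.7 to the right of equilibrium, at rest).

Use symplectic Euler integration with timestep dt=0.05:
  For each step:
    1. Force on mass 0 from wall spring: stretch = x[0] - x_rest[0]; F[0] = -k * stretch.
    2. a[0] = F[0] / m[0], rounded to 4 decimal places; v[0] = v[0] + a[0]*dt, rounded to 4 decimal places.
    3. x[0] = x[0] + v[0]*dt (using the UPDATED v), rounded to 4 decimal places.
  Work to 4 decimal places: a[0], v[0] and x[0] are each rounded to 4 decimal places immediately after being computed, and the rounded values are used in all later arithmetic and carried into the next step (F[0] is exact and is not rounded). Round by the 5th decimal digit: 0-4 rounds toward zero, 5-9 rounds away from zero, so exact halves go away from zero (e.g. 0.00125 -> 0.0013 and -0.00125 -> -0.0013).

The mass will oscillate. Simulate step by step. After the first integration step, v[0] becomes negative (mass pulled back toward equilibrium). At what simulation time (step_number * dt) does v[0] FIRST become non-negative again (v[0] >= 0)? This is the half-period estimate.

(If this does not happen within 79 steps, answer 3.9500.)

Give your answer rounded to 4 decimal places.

Step 0: x=[7.3000] v=[0.0000]
Step 1: x=[7.2945] v=[-0.1093]
Step 2: x=[7.2836] v=[-0.2182]
Step 3: x=[7.2673] v=[-0.3264]
Step 4: x=[7.2456] v=[-0.4336]
Step 5: x=[7.2186] v=[-0.5394]
Step 6: x=[7.1864] v=[-0.6435]
Step 7: x=[7.1491] v=[-0.7455]
Step 8: x=[7.1068] v=[-0.8451]
Step 9: x=[7.0597] v=[-0.9420]
Step 10: x=[7.0079] v=[-1.0358]
Step 11: x=[6.9516] v=[-1.1263]
Step 12: x=[6.8909] v=[-1.2132]
Step 13: x=[6.8261] v=[-1.2962]
Step 14: x=[6.7574] v=[-1.3750]
Step 15: x=[6.6849] v=[-1.4494]
Step 16: x=[6.6089] v=[-1.5191]
Step 17: x=[6.5297] v=[-1.5840]
Step 18: x=[6.4475] v=[-1.6438]
Step 19: x=[6.3626] v=[-1.6983]
Step 20: x=[6.2752] v=[-1.7473]
Step 21: x=[6.1857] v=[-1.7907]
Step 22: x=[6.0943] v=[-1.8284]
Step 23: x=[6.0013] v=[-1.8602]
Step 24: x=[5.9070] v=[-1.8860]
Step 25: x=[5.8117] v=[-1.9057]
Step 26: x=[5.7157] v=[-1.9193]
Step 27: x=[5.6194] v=[-1.9267]
Step 28: x=[5.5230] v=[-1.9279]
Step 29: x=[5.4269] v=[-1.9230]
Step 30: x=[5.3313] v=[-1.9119]
Step 31: x=[5.2366] v=[-1.8946]
Step 32: x=[5.1430] v=[-1.8712]
Step 33: x=[5.0509] v=[-1.8418]
Step 34: x=[4.9606] v=[-1.8065]
Step 35: x=[4.8723] v=[-1.7654]
Step 36: x=[4.7864] v=[-1.7186]
Step 37: x=[4.7031] v=[-1.6663]
Step 38: x=[4.6227] v=[-1.6086]
Step 39: x=[4.5454] v=[-1.5458]
Step 40: x=[4.4715] v=[-1.4780]
Step 41: x=[4.4012] v=[-1.4055]
Step 42: x=[4.3348] v=[-1.3284]
Step 43: x=[4.2724] v=[-1.2471]
Step 44: x=[4.2143] v=[-1.1618]
Step 45: x=[4.1607] v=[-1.0727]
Step 46: x=[4.1117] v=[-0.9802]
Step 47: x=[4.0675] v=[-0.8845]
Step 48: x=[4.0282] v=[-0.7860]
Step 49: x=[3.9940] v=[-0.6850]
Step 50: x=[3.9649] v=[-0.5818]
Step 51: x=[3.9411] v=[-0.4767]
Step 52: x=[3.9226] v=[-0.3701]
Step 53: x=[3.9095] v=[-0.2623]
Step 54: x=[3.9018] v=[-0.1536]
Step 55: x=[3.8996] v=[-0.0444]
Step 56: x=[3.9028] v=[0.0649]
First v>=0 after going negative at step 56, time=2.8000

Answer: 2.8000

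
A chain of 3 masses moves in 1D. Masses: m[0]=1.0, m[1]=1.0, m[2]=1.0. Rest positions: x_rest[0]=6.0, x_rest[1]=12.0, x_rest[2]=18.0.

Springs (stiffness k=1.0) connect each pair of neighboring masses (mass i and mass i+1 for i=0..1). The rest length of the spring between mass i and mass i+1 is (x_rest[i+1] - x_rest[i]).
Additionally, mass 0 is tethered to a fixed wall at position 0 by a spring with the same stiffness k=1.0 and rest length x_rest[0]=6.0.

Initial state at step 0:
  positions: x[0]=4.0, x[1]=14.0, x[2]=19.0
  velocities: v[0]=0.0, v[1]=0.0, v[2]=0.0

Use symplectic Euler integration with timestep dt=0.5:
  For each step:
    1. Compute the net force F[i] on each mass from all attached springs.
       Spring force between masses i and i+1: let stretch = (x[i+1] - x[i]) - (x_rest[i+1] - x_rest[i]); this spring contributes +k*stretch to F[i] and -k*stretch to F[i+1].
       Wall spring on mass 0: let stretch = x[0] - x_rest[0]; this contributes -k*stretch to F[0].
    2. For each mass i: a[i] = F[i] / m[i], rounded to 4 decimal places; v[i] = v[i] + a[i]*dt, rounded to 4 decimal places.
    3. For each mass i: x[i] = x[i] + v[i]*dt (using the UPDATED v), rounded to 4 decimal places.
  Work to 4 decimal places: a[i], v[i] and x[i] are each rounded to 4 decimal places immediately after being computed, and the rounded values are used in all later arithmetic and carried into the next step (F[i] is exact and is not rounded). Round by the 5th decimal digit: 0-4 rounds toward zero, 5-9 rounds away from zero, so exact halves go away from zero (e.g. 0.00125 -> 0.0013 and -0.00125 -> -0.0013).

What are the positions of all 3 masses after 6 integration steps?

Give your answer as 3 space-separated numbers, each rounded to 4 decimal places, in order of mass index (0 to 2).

Answer: 5.1516 14.2422 16.7883

Derivation:
Step 0: x=[4.0000 14.0000 19.0000] v=[0.0000 0.0000 0.0000]
Step 1: x=[5.5000 12.7500 19.2500] v=[3.0000 -2.5000 0.5000]
Step 2: x=[7.4375 11.3125 19.3750] v=[3.8750 -2.8750 0.2500]
Step 3: x=[8.4844 10.9219 18.9844] v=[2.0938 -0.7813 -0.7813]
Step 4: x=[8.0196 11.9375 18.0781] v=[-0.9297 2.0312 -1.8126]
Step 5: x=[6.5293 13.5088 17.1367] v=[-2.9806 3.1426 -1.8829]
Step 6: x=[5.1516 14.2422 16.7883] v=[-2.7555 1.4668 -0.6969]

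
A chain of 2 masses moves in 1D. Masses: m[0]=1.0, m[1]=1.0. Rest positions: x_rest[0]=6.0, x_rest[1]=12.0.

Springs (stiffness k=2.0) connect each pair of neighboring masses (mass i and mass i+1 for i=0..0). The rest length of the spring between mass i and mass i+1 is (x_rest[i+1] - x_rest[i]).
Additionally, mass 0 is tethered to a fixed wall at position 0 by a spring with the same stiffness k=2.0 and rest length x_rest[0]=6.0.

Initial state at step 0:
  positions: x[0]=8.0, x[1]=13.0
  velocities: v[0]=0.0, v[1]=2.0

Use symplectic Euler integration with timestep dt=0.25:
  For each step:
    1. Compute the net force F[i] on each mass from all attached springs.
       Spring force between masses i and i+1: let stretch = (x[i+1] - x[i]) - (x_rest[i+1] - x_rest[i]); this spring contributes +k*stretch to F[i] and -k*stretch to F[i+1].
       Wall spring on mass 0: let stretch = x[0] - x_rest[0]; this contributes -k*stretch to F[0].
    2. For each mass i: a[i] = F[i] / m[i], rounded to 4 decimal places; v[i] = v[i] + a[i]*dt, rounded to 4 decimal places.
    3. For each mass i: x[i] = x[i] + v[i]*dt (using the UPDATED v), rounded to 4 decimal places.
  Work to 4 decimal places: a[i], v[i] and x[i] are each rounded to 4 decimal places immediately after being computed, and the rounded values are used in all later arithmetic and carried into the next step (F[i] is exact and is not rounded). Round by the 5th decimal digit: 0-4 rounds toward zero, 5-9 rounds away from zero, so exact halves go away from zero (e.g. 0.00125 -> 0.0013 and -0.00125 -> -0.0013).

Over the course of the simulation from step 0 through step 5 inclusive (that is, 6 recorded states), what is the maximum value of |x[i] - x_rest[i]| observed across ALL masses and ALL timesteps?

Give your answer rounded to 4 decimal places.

Step 0: x=[8.0000 13.0000] v=[0.0000 2.0000]
Step 1: x=[7.6250 13.6250] v=[-1.5000 2.5000]
Step 2: x=[7.0469 14.2500] v=[-2.3125 2.5000]
Step 3: x=[6.4883 14.7246] v=[-2.2344 1.8985]
Step 4: x=[6.1482 14.9197] v=[-1.3604 0.7804]
Step 5: x=[6.1360 14.7684] v=[-0.0488 -0.6054]
Max displacement = 2.9197

Answer: 2.9197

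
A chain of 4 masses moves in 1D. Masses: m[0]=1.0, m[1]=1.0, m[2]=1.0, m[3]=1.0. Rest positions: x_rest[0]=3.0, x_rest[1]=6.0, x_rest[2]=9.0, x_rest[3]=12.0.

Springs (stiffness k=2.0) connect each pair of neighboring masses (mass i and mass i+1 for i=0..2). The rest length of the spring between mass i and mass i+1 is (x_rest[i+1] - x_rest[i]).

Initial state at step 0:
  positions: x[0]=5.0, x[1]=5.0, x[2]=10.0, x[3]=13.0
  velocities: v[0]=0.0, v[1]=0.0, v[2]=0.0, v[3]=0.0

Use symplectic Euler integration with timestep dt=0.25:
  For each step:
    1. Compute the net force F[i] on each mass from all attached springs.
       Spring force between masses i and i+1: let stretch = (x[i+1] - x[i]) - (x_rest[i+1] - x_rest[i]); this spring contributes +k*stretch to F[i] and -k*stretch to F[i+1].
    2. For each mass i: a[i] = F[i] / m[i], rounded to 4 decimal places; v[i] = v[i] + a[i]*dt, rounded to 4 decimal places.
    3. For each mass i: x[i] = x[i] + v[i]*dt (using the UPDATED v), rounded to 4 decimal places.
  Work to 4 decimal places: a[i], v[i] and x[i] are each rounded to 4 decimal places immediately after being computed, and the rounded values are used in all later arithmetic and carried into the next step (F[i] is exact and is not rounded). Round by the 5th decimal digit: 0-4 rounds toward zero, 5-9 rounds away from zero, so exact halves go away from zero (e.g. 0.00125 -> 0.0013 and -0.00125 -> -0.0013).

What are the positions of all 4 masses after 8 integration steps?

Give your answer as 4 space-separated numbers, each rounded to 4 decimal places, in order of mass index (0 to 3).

Answer: 3.7527 6.1601 10.9674 12.1203

Derivation:
Step 0: x=[5.0000 5.0000 10.0000 13.0000] v=[0.0000 0.0000 0.0000 0.0000]
Step 1: x=[4.6250 5.6250 9.7500 13.0000] v=[-1.5000 2.5000 -1.0000 0.0000]
Step 2: x=[4.0000 6.6406 9.3906 12.9688] v=[-2.5000 4.0625 -1.4375 -0.1250]
Step 3: x=[3.3301 7.6699 9.1348 12.8653] v=[-2.6797 4.1172 -1.0234 -0.4141]
Step 4: x=[2.8277 8.3399 9.1622 12.6705] v=[-2.0098 2.6798 0.1094 -0.7794]
Step 5: x=[2.6393 8.4236 9.5253 12.4121] v=[-0.7537 0.3349 1.4524 -1.0336]
Step 6: x=[2.7989 7.9220 10.1116 12.1679] v=[0.6385 -2.0064 2.3450 -0.9770]
Step 7: x=[3.2239 7.0537 10.6812 12.0416] v=[1.7001 -3.4732 2.2784 -0.5052]
Step 8: x=[3.7527 6.1601 10.9674 12.1203] v=[2.1150 -3.5744 1.1449 0.3146]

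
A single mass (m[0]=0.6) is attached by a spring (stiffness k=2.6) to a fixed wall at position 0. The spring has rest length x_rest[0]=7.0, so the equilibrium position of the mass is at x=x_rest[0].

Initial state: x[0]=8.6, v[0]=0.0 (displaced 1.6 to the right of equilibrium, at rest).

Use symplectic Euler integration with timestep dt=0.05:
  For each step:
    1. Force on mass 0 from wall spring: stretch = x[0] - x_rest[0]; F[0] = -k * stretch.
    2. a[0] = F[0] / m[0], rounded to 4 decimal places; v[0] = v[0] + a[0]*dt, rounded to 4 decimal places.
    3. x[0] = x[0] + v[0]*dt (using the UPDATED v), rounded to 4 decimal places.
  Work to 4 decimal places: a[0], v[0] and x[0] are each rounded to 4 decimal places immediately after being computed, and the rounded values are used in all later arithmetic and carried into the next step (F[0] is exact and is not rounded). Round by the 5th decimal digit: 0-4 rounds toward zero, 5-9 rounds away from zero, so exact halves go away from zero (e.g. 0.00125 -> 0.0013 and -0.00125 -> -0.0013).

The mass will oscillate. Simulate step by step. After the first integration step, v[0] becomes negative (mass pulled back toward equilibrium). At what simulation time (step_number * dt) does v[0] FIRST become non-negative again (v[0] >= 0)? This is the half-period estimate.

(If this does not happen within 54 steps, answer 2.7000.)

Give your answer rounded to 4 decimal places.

Step 0: x=[8.6000] v=[0.0000]
Step 1: x=[8.5827] v=[-0.3467]
Step 2: x=[8.5482] v=[-0.6896]
Step 3: x=[8.4970] v=[-1.0250]
Step 4: x=[8.4295] v=[-1.3494]
Step 5: x=[8.3465] v=[-1.6591]
Step 6: x=[8.2490] v=[-1.9508]
Step 7: x=[8.1379] v=[-2.2214]
Step 8: x=[8.0145] v=[-2.4679]
Step 9: x=[7.8801] v=[-2.6877]
Step 10: x=[7.7362] v=[-2.8784]
Step 11: x=[7.5843] v=[-3.0379]
Step 12: x=[7.4261] v=[-3.1645]
Step 13: x=[7.2633] v=[-3.2568]
Step 14: x=[7.0976] v=[-3.3139]
Step 15: x=[6.9309] v=[-3.3350]
Step 16: x=[6.7649] v=[-3.3200]
Step 17: x=[6.6014] v=[-3.2691]
Step 18: x=[6.4423] v=[-3.1827]
Step 19: x=[6.2892] v=[-3.0619]
Step 20: x=[6.1438] v=[-2.9079]
Step 21: x=[6.0077] v=[-2.7224]
Step 22: x=[5.8823] v=[-2.5074]
Step 23: x=[5.7690] v=[-2.2652]
Step 24: x=[5.6691] v=[-1.9985]
Step 25: x=[5.5836] v=[-1.7101]
Step 26: x=[5.5134] v=[-1.4032]
Step 27: x=[5.4593] v=[-1.0811]
Step 28: x=[5.4219] v=[-0.7473]
Step 29: x=[5.4016] v=[-0.4054]
Step 30: x=[5.3986] v=[-0.0591]
Step 31: x=[5.4130] v=[0.2879]
First v>=0 after going negative at step 31, time=1.5500

Answer: 1.5500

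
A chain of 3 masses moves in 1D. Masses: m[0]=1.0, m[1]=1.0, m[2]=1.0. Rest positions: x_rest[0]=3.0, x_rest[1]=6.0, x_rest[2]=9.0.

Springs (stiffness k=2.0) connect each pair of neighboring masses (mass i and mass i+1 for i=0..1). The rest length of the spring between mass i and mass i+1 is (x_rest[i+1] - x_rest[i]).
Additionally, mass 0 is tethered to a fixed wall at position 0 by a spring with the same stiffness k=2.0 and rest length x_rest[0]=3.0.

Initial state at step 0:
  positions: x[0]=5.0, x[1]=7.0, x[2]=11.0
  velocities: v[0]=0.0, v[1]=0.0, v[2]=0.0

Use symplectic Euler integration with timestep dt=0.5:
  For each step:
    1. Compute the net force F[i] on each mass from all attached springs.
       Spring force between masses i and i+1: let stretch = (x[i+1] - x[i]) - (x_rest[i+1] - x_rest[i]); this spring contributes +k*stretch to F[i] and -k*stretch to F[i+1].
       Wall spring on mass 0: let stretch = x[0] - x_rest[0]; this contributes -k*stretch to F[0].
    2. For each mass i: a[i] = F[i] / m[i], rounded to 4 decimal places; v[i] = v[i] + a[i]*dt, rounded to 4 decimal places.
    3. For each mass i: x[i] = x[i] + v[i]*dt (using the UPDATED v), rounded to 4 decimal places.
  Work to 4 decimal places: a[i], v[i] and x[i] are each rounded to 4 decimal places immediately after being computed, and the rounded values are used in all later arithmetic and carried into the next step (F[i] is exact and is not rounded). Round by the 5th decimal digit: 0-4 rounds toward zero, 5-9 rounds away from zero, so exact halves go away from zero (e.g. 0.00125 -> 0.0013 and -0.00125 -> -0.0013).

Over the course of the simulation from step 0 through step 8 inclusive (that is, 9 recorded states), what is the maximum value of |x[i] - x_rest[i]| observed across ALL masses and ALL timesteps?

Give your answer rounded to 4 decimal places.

Step 0: x=[5.0000 7.0000 11.0000] v=[0.0000 0.0000 0.0000]
Step 1: x=[3.5000 8.0000 10.5000] v=[-3.0000 2.0000 -1.0000]
Step 2: x=[2.5000 8.0000 10.2500] v=[-2.0000 0.0000 -0.5000]
Step 3: x=[3.0000 6.3750 10.3750] v=[1.0000 -3.2500 0.2500]
Step 4: x=[3.6875 5.0625 10.0000] v=[1.3750 -2.6250 -0.7500]
Step 5: x=[3.2188 5.5313 8.6563] v=[-0.9375 0.9375 -2.6875]
Step 6: x=[2.2969 6.4063 7.2501] v=[-1.8438 1.7500 -2.8125]
Step 7: x=[2.2813 5.6485 6.9220] v=[-0.0313 -1.5156 -0.6563]
Step 8: x=[2.8086 3.8439 7.4571] v=[1.0546 -3.6093 1.0702]
Max displacement = 2.1561

Answer: 2.1561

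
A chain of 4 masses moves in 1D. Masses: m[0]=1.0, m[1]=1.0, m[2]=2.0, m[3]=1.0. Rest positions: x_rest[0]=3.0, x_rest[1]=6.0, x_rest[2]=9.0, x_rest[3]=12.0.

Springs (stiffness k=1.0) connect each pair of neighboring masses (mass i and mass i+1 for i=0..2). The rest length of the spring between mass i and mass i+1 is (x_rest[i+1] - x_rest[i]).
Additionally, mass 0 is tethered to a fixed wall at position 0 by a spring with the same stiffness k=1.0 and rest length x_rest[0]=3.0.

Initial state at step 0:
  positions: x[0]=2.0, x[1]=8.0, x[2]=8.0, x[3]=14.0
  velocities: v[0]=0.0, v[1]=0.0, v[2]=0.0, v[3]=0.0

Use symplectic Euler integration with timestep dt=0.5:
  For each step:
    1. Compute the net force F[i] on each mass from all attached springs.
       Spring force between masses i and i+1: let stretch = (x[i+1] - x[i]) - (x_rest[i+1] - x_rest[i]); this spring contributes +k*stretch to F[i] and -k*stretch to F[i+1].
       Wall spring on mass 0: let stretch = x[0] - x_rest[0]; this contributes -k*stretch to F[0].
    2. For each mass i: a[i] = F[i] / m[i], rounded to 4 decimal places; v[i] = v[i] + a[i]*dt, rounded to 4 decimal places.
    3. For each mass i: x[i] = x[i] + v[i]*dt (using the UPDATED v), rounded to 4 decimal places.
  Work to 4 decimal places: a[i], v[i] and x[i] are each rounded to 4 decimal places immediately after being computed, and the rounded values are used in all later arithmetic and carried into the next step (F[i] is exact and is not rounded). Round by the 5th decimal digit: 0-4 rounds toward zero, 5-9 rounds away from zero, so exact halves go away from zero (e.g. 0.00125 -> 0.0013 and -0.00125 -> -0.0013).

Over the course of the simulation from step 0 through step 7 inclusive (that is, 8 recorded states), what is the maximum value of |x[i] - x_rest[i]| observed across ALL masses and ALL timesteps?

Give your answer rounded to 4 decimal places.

Answer: 2.4199

Derivation:
Step 0: x=[2.0000 8.0000 8.0000 14.0000] v=[0.0000 0.0000 0.0000 0.0000]
Step 1: x=[3.0000 6.5000 8.7500 13.2500] v=[2.0000 -3.0000 1.5000 -1.5000]
Step 2: x=[4.1250 4.6875 9.7813 12.1250] v=[2.2500 -3.6250 2.0625 -2.2500]
Step 3: x=[4.3594 4.0078 10.4688 11.1641] v=[0.4688 -1.3594 1.3750 -1.9219]
Step 4: x=[3.4161 5.0313 10.4356 10.7793] v=[-1.8867 2.0469 -0.0665 -0.7696]
Step 5: x=[2.0225 7.0021 9.7698 11.0586] v=[-2.7872 3.9415 -1.3317 0.5586]
Step 6: x=[1.3682 8.4199 8.9191 11.7657] v=[-1.3087 2.8356 -1.7015 1.4142]
Step 7: x=[2.1348 8.1996 8.3618 12.5112] v=[1.5331 -0.4407 -1.1147 1.4909]
Max displacement = 2.4199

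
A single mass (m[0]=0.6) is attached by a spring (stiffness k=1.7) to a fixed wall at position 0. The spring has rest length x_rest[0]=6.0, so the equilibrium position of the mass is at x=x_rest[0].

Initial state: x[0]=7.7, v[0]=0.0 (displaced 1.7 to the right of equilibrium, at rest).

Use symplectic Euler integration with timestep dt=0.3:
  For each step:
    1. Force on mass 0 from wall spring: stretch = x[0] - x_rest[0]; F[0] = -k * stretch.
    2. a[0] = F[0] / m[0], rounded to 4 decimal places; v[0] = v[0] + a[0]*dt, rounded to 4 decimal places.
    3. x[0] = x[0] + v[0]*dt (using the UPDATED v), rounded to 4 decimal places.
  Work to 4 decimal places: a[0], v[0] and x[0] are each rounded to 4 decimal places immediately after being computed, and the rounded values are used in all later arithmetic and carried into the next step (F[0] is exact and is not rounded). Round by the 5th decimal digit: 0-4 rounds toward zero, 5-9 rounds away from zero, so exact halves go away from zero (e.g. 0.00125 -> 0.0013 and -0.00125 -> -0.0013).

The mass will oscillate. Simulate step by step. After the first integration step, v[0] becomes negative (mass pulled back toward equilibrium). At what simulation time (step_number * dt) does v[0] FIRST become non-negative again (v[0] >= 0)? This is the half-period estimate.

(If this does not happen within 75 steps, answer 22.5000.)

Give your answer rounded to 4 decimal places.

Step 0: x=[7.7000] v=[0.0000]
Step 1: x=[7.2665] v=[-1.4450]
Step 2: x=[6.5101] v=[-2.5215]
Step 3: x=[5.6236] v=[-2.9551]
Step 4: x=[4.8330] v=[-2.6352]
Step 5: x=[4.3400] v=[-1.6433]
Step 6: x=[4.2703] v=[-0.2323]
Step 7: x=[4.6417] v=[1.2379]
First v>=0 after going negative at step 7, time=2.1000

Answer: 2.1000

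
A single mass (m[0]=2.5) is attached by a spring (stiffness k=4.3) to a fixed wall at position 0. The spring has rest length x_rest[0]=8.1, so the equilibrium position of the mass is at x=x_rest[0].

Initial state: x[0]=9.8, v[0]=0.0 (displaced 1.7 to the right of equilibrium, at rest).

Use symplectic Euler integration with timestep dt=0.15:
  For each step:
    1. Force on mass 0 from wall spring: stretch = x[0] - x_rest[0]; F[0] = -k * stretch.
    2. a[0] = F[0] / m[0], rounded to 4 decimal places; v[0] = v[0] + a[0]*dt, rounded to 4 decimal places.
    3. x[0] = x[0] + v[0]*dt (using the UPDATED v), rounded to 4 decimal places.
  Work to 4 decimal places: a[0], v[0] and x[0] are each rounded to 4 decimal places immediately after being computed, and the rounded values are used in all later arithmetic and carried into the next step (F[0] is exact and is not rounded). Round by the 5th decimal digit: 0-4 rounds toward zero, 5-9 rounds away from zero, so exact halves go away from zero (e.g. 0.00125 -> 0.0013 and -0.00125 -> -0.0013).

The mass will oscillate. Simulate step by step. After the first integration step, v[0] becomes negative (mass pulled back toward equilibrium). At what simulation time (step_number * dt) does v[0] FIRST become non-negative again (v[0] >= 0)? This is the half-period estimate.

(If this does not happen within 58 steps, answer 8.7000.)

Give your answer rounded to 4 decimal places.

Answer: 2.4000

Derivation:
Step 0: x=[9.8000] v=[0.0000]
Step 1: x=[9.7342] v=[-0.4386]
Step 2: x=[9.6052] v=[-0.8602]
Step 3: x=[9.4179] v=[-1.2485]
Step 4: x=[9.1796] v=[-1.5885]
Step 5: x=[8.8996] v=[-1.8670]
Step 6: x=[8.5886] v=[-2.0733]
Step 7: x=[8.2587] v=[-2.1994]
Step 8: x=[7.9226] v=[-2.2404]
Step 9: x=[7.5934] v=[-2.1946]
Step 10: x=[7.2838] v=[-2.0639]
Step 11: x=[7.0058] v=[-1.8533]
Step 12: x=[6.7702] v=[-1.5710]
Step 13: x=[6.5860] v=[-1.2279]
Step 14: x=[6.4604] v=[-0.8373]
Step 15: x=[6.3983] v=[-0.4143]
Step 16: x=[6.4020] v=[0.0247]
First v>=0 after going negative at step 16, time=2.4000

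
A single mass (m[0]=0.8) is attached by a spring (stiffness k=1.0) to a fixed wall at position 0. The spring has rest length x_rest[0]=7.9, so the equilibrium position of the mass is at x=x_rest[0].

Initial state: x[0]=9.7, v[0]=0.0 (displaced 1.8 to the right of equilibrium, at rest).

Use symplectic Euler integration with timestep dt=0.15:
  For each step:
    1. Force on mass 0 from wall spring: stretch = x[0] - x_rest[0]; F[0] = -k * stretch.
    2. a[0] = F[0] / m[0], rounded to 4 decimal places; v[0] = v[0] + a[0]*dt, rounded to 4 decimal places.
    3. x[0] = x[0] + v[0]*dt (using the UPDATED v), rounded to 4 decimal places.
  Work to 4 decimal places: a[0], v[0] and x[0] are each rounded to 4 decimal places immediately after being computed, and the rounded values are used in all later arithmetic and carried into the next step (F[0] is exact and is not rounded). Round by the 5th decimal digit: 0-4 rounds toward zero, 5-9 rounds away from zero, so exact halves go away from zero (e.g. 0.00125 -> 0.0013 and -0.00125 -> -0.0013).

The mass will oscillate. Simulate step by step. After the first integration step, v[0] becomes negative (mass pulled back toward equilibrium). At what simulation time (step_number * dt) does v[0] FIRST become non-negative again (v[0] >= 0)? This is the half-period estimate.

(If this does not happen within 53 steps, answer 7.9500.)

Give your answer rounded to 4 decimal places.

Answer: 2.8500

Derivation:
Step 0: x=[9.7000] v=[0.0000]
Step 1: x=[9.6494] v=[-0.3375]
Step 2: x=[9.5496] v=[-0.6655]
Step 3: x=[9.4034] v=[-0.9748]
Step 4: x=[9.2149] v=[-1.2567]
Step 5: x=[8.9894] v=[-1.5032]
Step 6: x=[8.7333] v=[-1.7075]
Step 7: x=[8.4537] v=[-1.8637]
Step 8: x=[8.1586] v=[-1.9675]
Step 9: x=[7.8562] v=[-2.0160]
Step 10: x=[7.5550] v=[-2.0078]
Step 11: x=[7.2635] v=[-1.9431]
Step 12: x=[6.9899] v=[-1.8238]
Step 13: x=[6.7419] v=[-1.6532]
Step 14: x=[6.5265] v=[-1.4361]
Step 15: x=[6.3497] v=[-1.1786]
Step 16: x=[6.2165] v=[-0.8879]
Step 17: x=[6.1307] v=[-0.5722]
Step 18: x=[6.0946] v=[-0.2405]
Step 19: x=[6.1093] v=[0.0980]
First v>=0 after going negative at step 19, time=2.8500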